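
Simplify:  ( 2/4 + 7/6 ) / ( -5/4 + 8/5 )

Numerator: 2/4 + 7/6 = 5/3
Denominator: -5/4 + 8/5 = 7/20
Divide: (5/3) · (20/7) = 100/21

100/21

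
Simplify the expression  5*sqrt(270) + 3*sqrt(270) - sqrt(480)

20*sqrt(30)

5*sqrt(270) = 15*sqrt(30); 3*sqrt(270) = 9*sqrt(30); sqrt(480) = 4*sqrt(30)
Combine: (15 + 9 - 4)·sqrt(30) = 20*sqrt(30)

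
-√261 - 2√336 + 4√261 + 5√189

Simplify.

√261 = 3*√29; 2√336 = 8*√21; 4√261 = 12*√29; 5√189 = 15*√21

7*√21 + 9*√29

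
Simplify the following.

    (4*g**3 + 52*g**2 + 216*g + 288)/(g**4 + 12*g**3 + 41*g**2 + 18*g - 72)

Factor: 4*g**3 + 52*g**2 + 216*g + 288 = 4*(g + 3)*(g + 4)*(g + 6);  g**4 + 12*g**3 + 41*g**2 + 18*g - 72 = (g + 4)*(g + 6)*(g + 3)*(g - 1)
Cancel the common factors (g + 3), (g + 6), (g + 4).

4/(g - 1)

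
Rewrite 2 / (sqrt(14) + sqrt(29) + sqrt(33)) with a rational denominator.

(-sqrt(13398) + 5*sqrt(33) + 9*sqrt(29) + 24*sqrt(14))/381

Group as (sqrt(14) + sqrt(33)) + sqrt(29); multiply by (sqrt(14) + sqrt(33)) - sqrt(29), then rationalise the remaining surd.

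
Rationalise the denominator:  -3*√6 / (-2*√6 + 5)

-15*√6 - 36

Multiply numerator and denominator by 2*√6 + 5.
Denominator becomes 1; numerator becomes -15*√6 - 36.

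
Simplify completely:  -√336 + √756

√336 = 4*√21; √756 = 6*√21
Combine: (-4 + 6)·√21 = 2*√21

2*√21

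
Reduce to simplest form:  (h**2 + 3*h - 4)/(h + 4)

h - 1

Factor: h**2 + 3*h - 4 = (h - 1)*(h + 4)
Cancel the common factor (h + 4).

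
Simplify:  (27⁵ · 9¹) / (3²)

27⁵ = 3^15; 9¹ = 3^2; 3² = 3^2
Combine exponents: 3^15

3^15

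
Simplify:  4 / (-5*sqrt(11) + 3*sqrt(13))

(-10*sqrt(11) - 6*sqrt(13))/79

Multiply numerator and denominator by 3*sqrt(13) + 5*sqrt(11).
Denominator becomes -158; numerator becomes 12*sqrt(13) + 20*sqrt(11).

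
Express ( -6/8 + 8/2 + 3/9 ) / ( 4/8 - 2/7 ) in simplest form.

301/18

Numerator: -6/8 + 8/2 + 3/9 = 43/12
Denominator: 4/8 - 2/7 = 3/14
Divide: (43/12) · (14/3) = 301/18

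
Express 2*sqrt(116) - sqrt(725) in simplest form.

2*sqrt(116) = 4*sqrt(29); sqrt(725) = 5*sqrt(29)
Combine: (4 - 5)·sqrt(29) = -sqrt(29)

-sqrt(29)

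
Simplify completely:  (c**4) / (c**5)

Quotient: (c**-1)

1/c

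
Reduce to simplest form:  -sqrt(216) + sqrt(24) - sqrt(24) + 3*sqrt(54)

3*sqrt(6)

sqrt(216) = 6*sqrt(6); sqrt(24) = 2*sqrt(6); sqrt(24) = 2*sqrt(6); 3*sqrt(54) = 9*sqrt(6)
Combine: (-6 + 2 - 2 + 9)·sqrt(6) = 3*sqrt(6)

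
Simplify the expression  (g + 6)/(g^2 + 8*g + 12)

Factor: g^2 + 8*g + 12 = (g + 2)*(g + 6)
Cancel the common factor (g + 6).

1/(g + 2)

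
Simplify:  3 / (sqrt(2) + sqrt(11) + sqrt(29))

(-10*sqrt(11) - 19*sqrt(2) + sqrt(638) + 8*sqrt(29))/28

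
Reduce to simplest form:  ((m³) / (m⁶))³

Inside the bracket: (m^-3)
Raise to the power 3: (m^-9)

m^(-9)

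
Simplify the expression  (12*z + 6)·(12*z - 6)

Product of conjugates: (P+Q)(P-Q) = P^2 - Q^2.

144*z² - 36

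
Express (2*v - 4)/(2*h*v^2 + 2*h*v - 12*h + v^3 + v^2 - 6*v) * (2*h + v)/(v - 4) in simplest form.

2/(v^2 - v - 12)

Factor: 2*v - 4 = 2*(v - 2);  2*h*v^2 + 2*h*v - 12*h + v^3 + v^2 - 6*v = (v + 3)*(2*h + v)*(v - 2)
Cancel the common factors (2*h + v), (v - 2).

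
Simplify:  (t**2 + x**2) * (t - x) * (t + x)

t**4 - x**4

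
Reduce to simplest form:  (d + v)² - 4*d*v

Expand the square and combine the 4*d*v term.

(d - v)²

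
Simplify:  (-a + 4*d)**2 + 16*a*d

(a + 4*d)**2

Expanding gives a**2 + 8*a*d + 16*d**2, a perfect square.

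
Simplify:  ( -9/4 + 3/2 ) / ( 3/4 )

Numerator: -9/4 + 3/2 = -3/4
Denominator: 3/4 = 3/4
Divide: (-3/4) · (4/3) = -1

-1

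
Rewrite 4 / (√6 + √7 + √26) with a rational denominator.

Group as (√6 + √26) + √7; multiply by (√6 + √26) - √7, then rationalise the remaining surd.

-100*√7 - 108*√6 + 16*√273 + 52*√26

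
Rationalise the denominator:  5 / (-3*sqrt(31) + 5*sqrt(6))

Multiply numerator and denominator by 5*sqrt(6) + 3*sqrt(31).
Denominator becomes -129; numerator becomes 25*sqrt(6) + 15*sqrt(31).

(-15*sqrt(31) - 25*sqrt(6))/129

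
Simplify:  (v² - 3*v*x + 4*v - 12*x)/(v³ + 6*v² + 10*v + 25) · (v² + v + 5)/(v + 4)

Factor: v² - 3*v*x + 4*v - 12*x = (v + 4)·(v - 3*x);  v³ + 6*v² + 10*v + 25 = (v + 5)·(v² + v + 5)
Cancel the common factors (v² + v + 5), (v + 4).

(v - 3*x)/(v + 5)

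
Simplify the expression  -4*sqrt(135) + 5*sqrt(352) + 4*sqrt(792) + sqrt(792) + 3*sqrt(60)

-6*sqrt(15) + 50*sqrt(22)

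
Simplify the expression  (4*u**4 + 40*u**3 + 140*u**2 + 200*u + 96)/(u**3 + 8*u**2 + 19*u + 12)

Factor: 4*u**4 + 40*u**3 + 140*u**2 + 200*u + 96 = 4*(u + 2)*(u + 1)*(u + 3)*(u + 4);  u**3 + 8*u**2 + 19*u + 12 = (u + 3)*(u + 1)*(u + 4)
Cancel the common factors (u + 1), (u + 3), (u + 4).

4*u + 8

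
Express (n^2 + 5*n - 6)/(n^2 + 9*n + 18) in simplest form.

(n - 1)/(n + 3)

Factor: n^2 + 5*n - 6 = (n + 6)*(n - 1);  n^2 + 9*n + 18 = (n + 3)*(n + 6)
Cancel the common factor (n + 6).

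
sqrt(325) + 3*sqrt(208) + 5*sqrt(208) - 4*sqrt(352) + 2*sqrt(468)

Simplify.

sqrt(325) = 5*sqrt(13); 3*sqrt(208) = 12*sqrt(13); 5*sqrt(208) = 20*sqrt(13); 4*sqrt(352) = 16*sqrt(22); 2*sqrt(468) = 12*sqrt(13)

-16*sqrt(22) + 49*sqrt(13)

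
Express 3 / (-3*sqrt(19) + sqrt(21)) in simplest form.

Multiply numerator and denominator by sqrt(21) + 3*sqrt(19).
Denominator becomes -150; numerator becomes 3*sqrt(21) + 9*sqrt(19).

(-3*sqrt(19) - sqrt(21))/50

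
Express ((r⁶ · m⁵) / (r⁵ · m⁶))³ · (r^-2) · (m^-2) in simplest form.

r/m⁵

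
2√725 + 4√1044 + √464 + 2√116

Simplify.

2√725 = 10*√29; 4√1044 = 24*√29; √464 = 4*√29; 2√116 = 4*√29
Combine: (10 + 24 + 4 + 4)·√29 = 42*√29

42*√29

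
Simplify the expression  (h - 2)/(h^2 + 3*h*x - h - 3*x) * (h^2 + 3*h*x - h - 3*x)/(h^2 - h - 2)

1/(h + 1)

Factor: h^2 + 3*h*x - h - 3*x = (h - 1)*(h + 3*x);  h^2 + 3*h*x - h - 3*x = (h + 3*x)*(h - 1);  h^2 - h - 2 = (h - 2)*(h + 1)
Cancel the common factors (h - 1), (h + 3*x), (h - 2).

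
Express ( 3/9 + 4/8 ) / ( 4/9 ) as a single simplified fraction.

Numerator: 3/9 + 4/8 = 5/6
Denominator: 4/9 = 4/9
Divide: (5/6) · (9/4) = 15/8

15/8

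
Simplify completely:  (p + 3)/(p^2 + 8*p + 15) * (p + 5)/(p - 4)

Factor: p^2 + 8*p + 15 = (p + 5)*(p + 3)
Cancel the common factors (p + 5), (p + 3).

1/(p - 4)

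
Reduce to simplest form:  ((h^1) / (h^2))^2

Inside the bracket: (h^-1)
Raise to the power 2: (h^-2)

h^(-2)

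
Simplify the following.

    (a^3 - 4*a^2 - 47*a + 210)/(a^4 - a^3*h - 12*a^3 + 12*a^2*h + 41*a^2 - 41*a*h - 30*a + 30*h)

(a + 7)/(a^2 - a*h - a + h)

Factor: a^3 - 4*a^2 - 47*a + 210 = (a - 6)*(a + 7)*(a - 5);  a^4 - a^3*h - 12*a^3 + 12*a^2*h + 41*a^2 - 41*a*h - 30*a + 30*h = (a - h)*(a - 6)*(a - 1)*(a - 5)
Cancel the common factors (a - 6), (a - 5).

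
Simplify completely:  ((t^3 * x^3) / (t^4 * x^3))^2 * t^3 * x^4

Inside the bracket: (t^-1)
Raise to the power 2: (t^-2)
Multiply by t^3 * x^4: add exponents.

t*x^4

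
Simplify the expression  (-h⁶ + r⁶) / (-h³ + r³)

h³ + r³

-h⁶ + r⁶ factors as (-h + r)*(h + r)*(h² - h*r + r²)*(h² + h*r + r²).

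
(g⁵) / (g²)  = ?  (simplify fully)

Quotient: g³

g³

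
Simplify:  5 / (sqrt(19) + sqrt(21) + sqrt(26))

Group as (sqrt(19) + sqrt(26)) + sqrt(21); multiply by (sqrt(19) + sqrt(26)) - sqrt(21), then rationalise the remaining surd.

(-sqrt(10374) + 7*sqrt(26) + 12*sqrt(21) + 14*sqrt(19))/140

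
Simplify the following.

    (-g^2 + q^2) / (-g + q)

Factor q^2 - g^2 and cancel (-g + q).

g + q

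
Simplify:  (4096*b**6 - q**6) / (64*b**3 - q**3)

64*b**3 + q**3

Factor (4*b)**6 - q**6 and cancel (64*b**3 - q**3).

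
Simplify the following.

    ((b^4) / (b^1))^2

Inside the bracket: b^3
Raise to the power 2: b^6

b^6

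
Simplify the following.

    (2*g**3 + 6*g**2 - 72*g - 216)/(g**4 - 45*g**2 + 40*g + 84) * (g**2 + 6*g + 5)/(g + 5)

(2*g**2 + 18*g + 36)/(g**2 + 5*g - 14)

Factor: 2*g**3 + 6*g**2 - 72*g - 216 = 2*(g + 6)*(g + 3)*(g - 6);  g**4 - 45*g**2 + 40*g + 84 = (g + 1)*(g - 6)*(g + 7)*(g - 2);  g**2 + 6*g + 5 = (g + 1)*(g + 5)
Cancel the common factors (g + 5), (g + 1), (g - 6).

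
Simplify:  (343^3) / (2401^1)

343^3 = 7^9; 2401^1 = 7^4
Combine exponents: 7^5

7^5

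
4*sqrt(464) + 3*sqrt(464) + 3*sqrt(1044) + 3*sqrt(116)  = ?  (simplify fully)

4*sqrt(464) = 16*sqrt(29); 3*sqrt(464) = 12*sqrt(29); 3*sqrt(1044) = 18*sqrt(29); 3*sqrt(116) = 6*sqrt(29)
Combine: (16 + 12 + 18 + 6)·sqrt(29) = 52*sqrt(29)

52*sqrt(29)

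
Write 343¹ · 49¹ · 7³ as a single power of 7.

343¹ = 7^3; 49¹ = 7^2; 7³ = 7^3
Combine exponents: 7^8

7^8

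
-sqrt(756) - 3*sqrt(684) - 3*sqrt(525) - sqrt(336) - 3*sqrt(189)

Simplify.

sqrt(756) = 6*sqrt(21); 3*sqrt(684) = 18*sqrt(19); 3*sqrt(525) = 15*sqrt(21); sqrt(336) = 4*sqrt(21); 3*sqrt(189) = 9*sqrt(21)

-34*sqrt(21) - 18*sqrt(19)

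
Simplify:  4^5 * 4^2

2^14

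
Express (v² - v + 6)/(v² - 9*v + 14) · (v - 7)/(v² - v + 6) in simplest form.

Factor: v² - 9*v + 14 = (v - 2)·(v - 7)
Cancel the common factors (v² - v + 6), (v - 7).

1/(v - 2)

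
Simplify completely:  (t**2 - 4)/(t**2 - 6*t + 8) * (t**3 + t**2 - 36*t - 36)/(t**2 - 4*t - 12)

(t**2 + 7*t + 6)/(t - 4)

Factor: t**2 - 4 = (t + 2)*(t - 2);  t**2 - 6*t + 8 = (t - 2)*(t - 4);  t**3 + t**2 - 36*t - 36 = (t + 1)*(t + 6)*(t - 6);  t**2 - 4*t - 12 = (t + 2)*(t - 6)
Cancel the common factors (t + 2), (t - 6), (t - 2).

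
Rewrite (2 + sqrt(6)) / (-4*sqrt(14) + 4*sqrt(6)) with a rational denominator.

Multiply numerator and denominator by 4*sqrt(6) + 4*sqrt(14).
Denominator becomes -128; numerator becomes 8*sqrt(6) + 24 + 8*sqrt(14) + 8*sqrt(21).

(-sqrt(21) - sqrt(14) - 3 - sqrt(6))/16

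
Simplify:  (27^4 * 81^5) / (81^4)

3^16

27^4 = 3^12; 81^5 = 3^20; 81^4 = 3^16
Combine exponents: 3^16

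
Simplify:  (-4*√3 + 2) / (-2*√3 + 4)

-3*√3 - 4

Multiply numerator and denominator by 2*√3 + 4.
Denominator becomes 4; numerator becomes -12*√3 - 16.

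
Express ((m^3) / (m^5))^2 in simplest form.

m^(-4)

Inside the bracket: (m^-2)
Raise to the power 2: (m^-4)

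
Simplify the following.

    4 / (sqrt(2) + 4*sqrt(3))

Multiply numerator and denominator by -sqrt(2) + 4*sqrt(3).
Denominator becomes 46; numerator becomes -4*sqrt(2) + 16*sqrt(3).

(-2*sqrt(2) + 8*sqrt(3))/23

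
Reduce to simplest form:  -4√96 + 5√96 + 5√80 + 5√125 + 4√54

4√96 = 16*√6; 5√96 = 20*√6; 5√80 = 20*√5; 5√125 = 25*√5; 4√54 = 12*√6

16*√6 + 45*√5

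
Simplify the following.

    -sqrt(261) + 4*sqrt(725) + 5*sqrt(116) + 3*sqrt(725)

sqrt(261) = 3*sqrt(29); 4*sqrt(725) = 20*sqrt(29); 5*sqrt(116) = 10*sqrt(29); 3*sqrt(725) = 15*sqrt(29)
Combine: (-3 + 20 + 10 + 15)·sqrt(29) = 42*sqrt(29)

42*sqrt(29)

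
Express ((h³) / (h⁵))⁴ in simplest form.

Inside the bracket: (h^-2)
Raise to the power 4: (h^-8)

h^(-8)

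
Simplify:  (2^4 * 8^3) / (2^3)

2^10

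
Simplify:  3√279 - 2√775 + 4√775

19*√31

3√279 = 9*√31; 2√775 = 10*√31; 4√775 = 20*√31
Combine: (9 - 10 + 20)·√31 = 19*√31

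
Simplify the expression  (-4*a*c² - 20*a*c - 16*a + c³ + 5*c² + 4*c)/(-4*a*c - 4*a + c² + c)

c + 4

Factor: -4*a*c² - 20*a*c - 16*a + c³ + 5*c² + 4*c = (-4*a + c)·(c + 4)·(c + 1);  -4*a*c - 4*a + c² + c = (c + 1)·(-4*a + c)
Cancel the common factors (c + 1), (-4*a + c).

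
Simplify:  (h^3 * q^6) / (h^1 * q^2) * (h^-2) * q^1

q^5

Quotient: h^2 * q^4
Multiply by (h^-2) * q^1: add exponents.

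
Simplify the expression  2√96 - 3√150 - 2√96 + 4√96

2√96 = 8*√6; 3√150 = 15*√6; 2√96 = 8*√6; 4√96 = 16*√6
Combine: (8 - 15 - 8 + 16)·√6 = √6

√6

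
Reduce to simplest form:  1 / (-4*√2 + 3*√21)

Multiply numerator and denominator by 4*√2 + 3*√21.
Denominator becomes 157; numerator becomes 4*√2 + 3*√21.

(4*√2 + 3*√21)/157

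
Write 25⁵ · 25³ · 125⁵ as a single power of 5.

5^31

25⁵ = 5^10; 25³ = 5^6; 125⁵ = 5^15
Combine exponents: 5^31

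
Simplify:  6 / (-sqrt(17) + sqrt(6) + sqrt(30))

(-114*sqrt(17) - 42*sqrt(30) + 246*sqrt(6) + 72*sqrt(85))/359

Group as (sqrt(6) + sqrt(30)) - sqrt(17); multiply by (sqrt(6) + sqrt(30)) + sqrt(17), then rationalise the remaining surd.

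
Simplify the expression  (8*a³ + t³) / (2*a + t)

Apply the sum-of-cubes factorisation and cancel (2*a + t).

4*a² - 2*a*t + t²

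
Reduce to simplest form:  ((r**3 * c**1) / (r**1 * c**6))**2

Inside the bracket: r**2 * (c**-5)
Raise to the power 2: r**4 * (c**-10)

r**4/c**10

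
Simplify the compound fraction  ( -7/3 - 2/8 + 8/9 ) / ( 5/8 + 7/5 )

-610/729

Numerator: -7/3 - 2/8 + 8/9 = -61/36
Denominator: 5/8 + 7/5 = 81/40
Divide: (-61/36) · (40/81) = -610/729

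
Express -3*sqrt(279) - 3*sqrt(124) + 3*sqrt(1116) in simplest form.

3*sqrt(279) = 9*sqrt(31); 3*sqrt(124) = 6*sqrt(31); 3*sqrt(1116) = 18*sqrt(31)
Combine: (-9 - 6 + 18)·sqrt(31) = 3*sqrt(31)

3*sqrt(31)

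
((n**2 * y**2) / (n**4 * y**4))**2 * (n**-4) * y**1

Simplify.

1/(n**8*y**3)

Inside the bracket: (n**-2) * (y**-2)
Raise to the power 2: (n**-4) * (y**-4)
Multiply by (n**-4) * y**1: add exponents.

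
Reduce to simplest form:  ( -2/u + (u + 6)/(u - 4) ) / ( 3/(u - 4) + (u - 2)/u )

Numerator: -2/u + (u + 6)/(u - 4) = (u² + 4*u + 8)/(u² - 4*u)
Denominator: 3/(u - 4) + (u - 2)/u = (u² - 3*u + 8)/(u² - 4*u)
Divide: ((u² + 4*u + 8)/(u² - 4*u)) · ((u² - 4*u)/(u² - 3*u + 8)) = (u² + 4*u + 8)/(u² - 3*u + 8)

(u² + 4*u + 8)/(u² - 3*u + 8)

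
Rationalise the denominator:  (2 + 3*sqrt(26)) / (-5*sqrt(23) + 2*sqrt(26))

Multiply numerator and denominator by 2*sqrt(26) + 5*sqrt(23).
Denominator becomes -471; numerator becomes 4*sqrt(26) + 10*sqrt(23) + 156 + 15*sqrt(598).

(-15*sqrt(598) - 156 - 10*sqrt(23) - 4*sqrt(26))/471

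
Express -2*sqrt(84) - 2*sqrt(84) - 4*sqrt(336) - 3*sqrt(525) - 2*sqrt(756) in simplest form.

-51*sqrt(21)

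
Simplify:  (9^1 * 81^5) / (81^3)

9^1 = 3^2; 81^5 = 3^20; 81^3 = 3^12
Combine exponents: 3^10

3^10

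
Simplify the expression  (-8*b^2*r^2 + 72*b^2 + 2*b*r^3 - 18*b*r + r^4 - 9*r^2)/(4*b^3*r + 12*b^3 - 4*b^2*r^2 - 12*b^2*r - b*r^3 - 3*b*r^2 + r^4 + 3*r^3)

Factor: -8*b^2*r^2 + 72*b^2 + 2*b*r^3 - 18*b*r + r^4 - 9*r^2 = (4*b + r)*(r - 3)*(-2*b + r)*(r + 3);  4*b^3*r + 12*b^3 - 4*b^2*r^2 - 12*b^2*r - b*r^3 - 3*b*r^2 + r^4 + 3*r^3 = (-2*b + r)*(-b + r)*(2*b + r)*(r + 3)
Cancel the common factors (r + 3), (-2*b + r).

(4*b*r - 12*b + r^2 - 3*r)/(-2*b^2 + b*r + r^2)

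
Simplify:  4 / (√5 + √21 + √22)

(-2*√2310 + 4*√22 + 6*√21 + 38*√5)/101

Group as (√5 + √22) + √21; multiply by (√5 + √22) - √21, then rationalise the remaining surd.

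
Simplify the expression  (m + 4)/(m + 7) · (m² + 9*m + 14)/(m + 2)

Factor: m² + 9*m + 14 = (m + 2)·(m + 7)
Cancel the common factors (m + 2), (m + 7).

m + 4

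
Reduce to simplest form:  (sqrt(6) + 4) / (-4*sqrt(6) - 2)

(-7*sqrt(6) - 8)/46

Multiply numerator and denominator by -2 + 4*sqrt(6).
Denominator becomes -92; numerator becomes 16 + 14*sqrt(6).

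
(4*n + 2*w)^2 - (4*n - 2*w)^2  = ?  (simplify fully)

Binomially expand both and collect terms in (4*n), (2*w).

32*n*w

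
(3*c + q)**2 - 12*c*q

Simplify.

After expansion: 9*c**2 - 6*c*q + q**2 — a perfect-square trinomial.

(3*c - q)**2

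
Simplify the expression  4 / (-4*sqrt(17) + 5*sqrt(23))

Multiply numerator and denominator by 4*sqrt(17) + 5*sqrt(23).
Denominator becomes 303; numerator becomes 16*sqrt(17) + 20*sqrt(23).

(16*sqrt(17) + 20*sqrt(23))/303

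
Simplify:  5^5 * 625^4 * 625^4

5^5 = 5^5; 625^4 = 5^16; 625^4 = 5^16
Combine exponents: 5^37

5^37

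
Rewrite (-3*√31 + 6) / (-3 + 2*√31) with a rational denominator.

Multiply numerator and denominator by -2*√31 - 3.
Denominator becomes -115; numerator becomes -3*√31 + 168.

(-168 + 3*√31)/115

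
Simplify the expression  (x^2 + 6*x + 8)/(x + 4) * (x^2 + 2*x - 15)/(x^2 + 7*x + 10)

x - 3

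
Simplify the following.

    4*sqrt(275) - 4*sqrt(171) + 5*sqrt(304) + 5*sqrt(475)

4*sqrt(275) = 20*sqrt(11); 4*sqrt(171) = 12*sqrt(19); 5*sqrt(304) = 20*sqrt(19); 5*sqrt(475) = 25*sqrt(19)

20*sqrt(11) + 33*sqrt(19)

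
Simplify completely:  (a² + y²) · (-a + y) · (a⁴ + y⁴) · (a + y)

-a⁸ + y⁸

Telescope via difference of squares: (y+a)(y-a) = -a² + y², then repeat with the next factor.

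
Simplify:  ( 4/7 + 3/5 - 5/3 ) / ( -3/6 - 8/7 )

Numerator: 4/7 + 3/5 - 5/3 = -52/105
Denominator: -3/6 - 8/7 = -23/14
Divide: (-52/105) · (-14/23) = 104/345

104/345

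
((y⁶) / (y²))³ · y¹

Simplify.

y^13

Inside the bracket: y⁴
Raise to the power 3: y^12
Multiply by y¹: add exponents.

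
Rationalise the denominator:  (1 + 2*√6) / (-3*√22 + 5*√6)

(-12*√33 - 60 - 3*√22 - 5*√6)/48

Multiply numerator and denominator by 5*√6 + 3*√22.
Denominator becomes -48; numerator becomes 5*√6 + 3*√22 + 60 + 12*√33.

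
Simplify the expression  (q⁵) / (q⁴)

q

Quotient: q¹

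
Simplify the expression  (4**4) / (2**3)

2**5

4**4 = 2**8; 2**3 = 2**3
Combine exponents: 2**5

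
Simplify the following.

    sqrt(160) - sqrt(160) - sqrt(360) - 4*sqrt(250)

sqrt(160) = 4*sqrt(10); sqrt(160) = 4*sqrt(10); sqrt(360) = 6*sqrt(10); 4*sqrt(250) = 20*sqrt(10)
Combine: (4 - 4 - 6 - 20)·sqrt(10) = -26*sqrt(10)

-26*sqrt(10)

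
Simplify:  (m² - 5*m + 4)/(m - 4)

Factor: m² - 5*m + 4 = (m - 1)·(m - 4)
Cancel the common factor (m - 4).

m - 1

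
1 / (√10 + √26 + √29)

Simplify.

(-4*√1885 + 7*√29 + 13*√26 + 45*√10)/991

Group as (√10 + √26) + √29; multiply by (√10 + √26) - √29, then rationalise the remaining surd.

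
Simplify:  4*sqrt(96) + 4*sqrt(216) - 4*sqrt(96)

24*sqrt(6)

4*sqrt(96) = 16*sqrt(6); 4*sqrt(216) = 24*sqrt(6); 4*sqrt(96) = 16*sqrt(6)
Combine: (16 + 24 - 16)·sqrt(6) = 24*sqrt(6)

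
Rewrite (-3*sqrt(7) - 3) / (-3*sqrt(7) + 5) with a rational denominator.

Multiply numerator and denominator by 5 + 3*sqrt(7).
Denominator becomes -38; numerator becomes -78 - 24*sqrt(7).

(12*sqrt(7) + 39)/19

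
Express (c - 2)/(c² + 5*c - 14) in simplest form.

Factor: c² + 5*c - 14 = (c + 7)·(c - 2)
Cancel the common factor (c - 2).

1/(c + 7)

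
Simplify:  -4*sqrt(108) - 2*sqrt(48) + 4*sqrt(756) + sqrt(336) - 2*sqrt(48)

-40*sqrt(3) + 28*sqrt(21)

4*sqrt(108) = 24*sqrt(3); 2*sqrt(48) = 8*sqrt(3); 4*sqrt(756) = 24*sqrt(21); sqrt(336) = 4*sqrt(21); 2*sqrt(48) = 8*sqrt(3)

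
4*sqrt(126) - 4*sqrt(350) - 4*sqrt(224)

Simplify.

4*sqrt(126) = 12*sqrt(14); 4*sqrt(350) = 20*sqrt(14); 4*sqrt(224) = 16*sqrt(14)
Combine: (12 - 20 - 16)·sqrt(14) = -24*sqrt(14)

-24*sqrt(14)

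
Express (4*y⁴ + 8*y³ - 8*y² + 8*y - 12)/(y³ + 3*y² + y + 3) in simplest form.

4*y - 4

Factor: 4*y⁴ + 8*y³ - 8*y² + 8*y - 12 = 4·(y² + 1)·(y - 1)·(y + 3);  y³ + 3*y² + y + 3 = (y + 3)·(y² + 1)
Cancel the common factors (y² + 1), (y + 3).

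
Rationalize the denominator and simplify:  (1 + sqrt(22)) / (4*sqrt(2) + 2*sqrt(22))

(-4*sqrt(11) - 2*sqrt(2) + sqrt(22) + 22)/28

Multiply numerator and denominator by -4*sqrt(2) + 2*sqrt(22).
Denominator becomes 56; numerator becomes -8*sqrt(11) - 4*sqrt(2) + 2*sqrt(22) + 44.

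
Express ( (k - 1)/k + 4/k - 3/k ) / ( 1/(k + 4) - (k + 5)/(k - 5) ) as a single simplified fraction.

(-k^2 + k + 20)/(k^2 + 8*k + 25)

Numerator: (k - 1)/k + 4/k - 3/k = 1
Denominator: 1/(k + 4) - (k + 5)/(k - 5) = (-k^2 - 8*k - 25)/(k^2 - k - 20)
Divide: (1) · ((k^2 - k - 20)/(-k^2 - 8*k - 25)) = (-k^2 + k + 20)/(k^2 + 8*k + 25)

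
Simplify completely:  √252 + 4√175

26*√7

√252 = 6*√7; 4√175 = 20*√7
Combine: (6 + 20)·√7 = 26*√7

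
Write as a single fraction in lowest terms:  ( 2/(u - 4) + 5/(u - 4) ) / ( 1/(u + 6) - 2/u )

(-7*u^2 - 42*u)/(u^2 + 8*u - 48)

Numerator: 2/(u - 4) + 5/(u - 4) = 7/(u - 4)
Denominator: 1/(u + 6) - 2/u = (-u - 12)/(u^2 + 6*u)
Divide: (7/(u - 4)) · ((u^2 + 6*u)/(-u - 12)) = (-7*u^2 - 42*u)/(u^2 + 8*u - 48)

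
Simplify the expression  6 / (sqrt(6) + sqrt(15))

Multiply numerator and denominator by -sqrt(15) + sqrt(6).
Denominator becomes -9; numerator becomes -6*sqrt(15) + 6*sqrt(6).

(-2*sqrt(6) + 2*sqrt(15))/3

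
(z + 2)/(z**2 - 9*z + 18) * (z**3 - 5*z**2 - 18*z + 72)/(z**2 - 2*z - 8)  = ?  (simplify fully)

(z + 4)/(z - 4)

Factor: z**2 - 9*z + 18 = (z - 3)*(z - 6);  z**3 - 5*z**2 - 18*z + 72 = (z - 3)*(z - 6)*(z + 4);  z**2 - 2*z - 8 = (z + 2)*(z - 4)
Cancel the common factors (z - 6), (z - 3), (z + 2).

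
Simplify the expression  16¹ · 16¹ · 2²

16¹ = 2^4; 16¹ = 2^4; 2² = 2^2
Combine exponents: 2^10

2^10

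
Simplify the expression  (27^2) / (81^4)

3^(-10)

27^2 = 3^6; 81^4 = 3^16
Combine exponents: 3^(-10)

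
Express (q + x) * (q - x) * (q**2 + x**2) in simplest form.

Pair the conjugate factors: (q+x)(q-x) = q**2 - x**2, then repeat with the next factor.

q**4 - x**4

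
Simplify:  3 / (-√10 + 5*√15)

(3*√10 + 15*√15)/365

Multiply numerator and denominator by √10 + 5*√15.
Denominator becomes 365; numerator becomes 3*√10 + 15*√15.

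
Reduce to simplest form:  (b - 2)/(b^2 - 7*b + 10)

Factor: b^2 - 7*b + 10 = (b - 2)*(b - 5)
Cancel the common factor (b - 2).

1/(b - 5)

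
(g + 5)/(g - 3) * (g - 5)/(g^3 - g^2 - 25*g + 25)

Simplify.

1/(g^2 - 4*g + 3)

Factor: g^3 - g^2 - 25*g + 25 = (g + 5)*(g - 1)*(g - 5)
Cancel the common factors (g - 5), (g + 5).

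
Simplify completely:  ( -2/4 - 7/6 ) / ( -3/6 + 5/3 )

-10/7

Numerator: -2/4 - 7/6 = -5/3
Denominator: -3/6 + 5/3 = 7/6
Divide: (-5/3) · (6/7) = -10/7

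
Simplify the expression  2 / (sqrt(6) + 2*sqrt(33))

Multiply numerator and denominator by -sqrt(6) + 2*sqrt(33).
Denominator becomes 126; numerator becomes -2*sqrt(6) + 4*sqrt(33).

(-sqrt(6) + 2*sqrt(33))/63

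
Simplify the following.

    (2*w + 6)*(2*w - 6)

Difference of squares with P = 2*w, Q = 6.

4*w^2 - 36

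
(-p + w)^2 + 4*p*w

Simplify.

(p + w)^2

Expand the square and combine the 4*p*w term.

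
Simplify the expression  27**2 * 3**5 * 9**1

27**2 = 3**6; 3**5 = 3**5; 9**1 = 3**2
Combine exponents: 3**13

3**13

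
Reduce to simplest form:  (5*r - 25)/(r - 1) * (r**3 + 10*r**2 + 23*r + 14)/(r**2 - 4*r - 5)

Factor: 5*r - 25 = 5*(r - 5);  r**3 + 10*r**2 + 23*r + 14 = (r + 2)*(r + 1)*(r + 7);  r**2 - 4*r - 5 = (r - 5)*(r + 1)
Cancel the common factors (r - 5), (r + 1).

(5*r**2 + 45*r + 70)/(r - 1)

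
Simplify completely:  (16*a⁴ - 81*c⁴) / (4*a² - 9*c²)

Difference of fourth powers: factor out (4*a² - 9*c²).

4*a² + 9*c²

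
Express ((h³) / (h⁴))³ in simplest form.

Inside the bracket: (h^-1)
Raise to the power 3: (h^-3)

h^(-3)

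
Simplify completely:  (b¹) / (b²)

1/b

Quotient: (b^-1)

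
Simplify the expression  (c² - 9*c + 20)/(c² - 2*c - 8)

(c - 5)/(c + 2)

Factor: c² - 9*c + 20 = (c - 4)·(c - 5);  c² - 2*c - 8 = (c - 4)·(c + 2)
Cancel the common factor (c - 4).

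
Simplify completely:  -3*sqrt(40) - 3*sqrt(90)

-15*sqrt(10)

3*sqrt(40) = 6*sqrt(10); 3*sqrt(90) = 9*sqrt(10)
Combine: (-6 - 9)·sqrt(10) = -15*sqrt(10)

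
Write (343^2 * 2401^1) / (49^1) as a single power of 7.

7^8

343^2 = 7^6; 2401^1 = 7^4; 49^1 = 7^2
Combine exponents: 7^8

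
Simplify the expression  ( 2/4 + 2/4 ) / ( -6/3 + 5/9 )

Numerator: 2/4 + 2/4 = 1
Denominator: -6/3 + 5/9 = -13/9
Divide: (1) · (-9/13) = -9/13

-9/13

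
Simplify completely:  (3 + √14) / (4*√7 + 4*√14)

(-7*√2 - 3*√7 + 3*√14 + 14)/28

Multiply numerator and denominator by -4*√7 + 4*√14.
Denominator becomes 112; numerator becomes -28*√2 - 12*√7 + 12*√14 + 56.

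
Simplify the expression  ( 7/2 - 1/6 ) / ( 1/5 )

50/3

Numerator: 7/2 - 1/6 = 10/3
Denominator: 1/5 = 1/5
Divide: (10/3) · (5) = 50/3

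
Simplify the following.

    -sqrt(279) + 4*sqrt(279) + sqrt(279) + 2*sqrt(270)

6*sqrt(30) + 12*sqrt(31)

sqrt(279) = 3*sqrt(31); 4*sqrt(279) = 12*sqrt(31); sqrt(279) = 3*sqrt(31); 2*sqrt(270) = 6*sqrt(30)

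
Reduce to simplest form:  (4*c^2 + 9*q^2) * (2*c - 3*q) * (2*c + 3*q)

16*c^4 - 81*q^4

Pair the conjugate factors: ((2*c)+(3*q))((2*c)-(3*q)) = 4*c^2 - 9*q^2, then repeat with the next factor.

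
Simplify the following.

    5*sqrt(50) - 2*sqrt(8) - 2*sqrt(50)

11*sqrt(2)

5*sqrt(50) = 25*sqrt(2); 2*sqrt(8) = 4*sqrt(2); 2*sqrt(50) = 10*sqrt(2)
Combine: (25 - 4 - 10)·sqrt(2) = 11*sqrt(2)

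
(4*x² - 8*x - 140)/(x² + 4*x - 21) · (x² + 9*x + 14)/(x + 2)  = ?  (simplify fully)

Factor: 4*x² - 8*x - 140 = 4·(x - 7)·(x + 5);  x² + 4*x - 21 = (x - 3)·(x + 7);  x² + 9*x + 14 = (x + 7)·(x + 2)
Cancel the common factors (x + 7), (x + 2).

(4*x² - 8*x - 140)/(x - 3)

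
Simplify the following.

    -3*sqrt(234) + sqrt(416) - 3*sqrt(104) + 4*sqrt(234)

3*sqrt(234) = 9*sqrt(26); sqrt(416) = 4*sqrt(26); 3*sqrt(104) = 6*sqrt(26); 4*sqrt(234) = 12*sqrt(26)
Combine: (-9 + 4 - 6 + 12)·sqrt(26) = sqrt(26)

sqrt(26)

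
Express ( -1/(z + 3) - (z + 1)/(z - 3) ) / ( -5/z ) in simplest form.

Numerator: -1/(z + 3) - (z + 1)/(z - 3) = (-z^2 - 5*z)/(z^2 - 9)
Denominator: -5/z = -5/z
Divide: ((-z^2 - 5*z)/(z^2 - 9)) · (-z/5) = (z^3 + 5*z^2)/(5*z^2 - 45)

(z^3 + 5*z^2)/(5*z^2 - 45)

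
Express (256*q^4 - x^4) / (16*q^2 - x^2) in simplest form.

Factor (4*q)^4 - x^4 and cancel (16*q^2 - x^2).

16*q^2 + x^2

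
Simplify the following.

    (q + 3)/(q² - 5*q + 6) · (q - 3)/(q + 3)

1/(q - 2)

Factor: q² - 5*q + 6 = (q - 3)·(q - 2)
Cancel the common factors (q + 3), (q - 3).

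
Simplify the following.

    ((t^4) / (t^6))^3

Inside the bracket: (t^-2)
Raise to the power 3: (t^-6)

t^(-6)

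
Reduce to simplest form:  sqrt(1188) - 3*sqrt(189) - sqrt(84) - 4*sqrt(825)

-14*sqrt(33) - 11*sqrt(21)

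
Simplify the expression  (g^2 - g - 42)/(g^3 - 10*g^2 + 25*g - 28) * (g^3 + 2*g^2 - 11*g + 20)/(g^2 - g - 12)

(g^2 + 11*g + 30)/(g^2 - g - 12)

Factor: g^2 - g - 42 = (g + 6)*(g - 7);  g^3 - 10*g^2 + 25*g - 28 = (g^2 - 3*g + 4)*(g - 7);  g^3 + 2*g^2 - 11*g + 20 = (g^2 - 3*g + 4)*(g + 5);  g^2 - g - 12 = (g + 3)*(g - 4)
Cancel the common factors (g^2 - 3*g + 4), (g - 7).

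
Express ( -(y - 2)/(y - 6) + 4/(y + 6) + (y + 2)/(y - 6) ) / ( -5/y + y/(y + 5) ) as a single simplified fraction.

Numerator: -(y - 2)/(y - 6) + 4/(y + 6) + (y + 2)/(y - 6) = 8*y/(y² - 36)
Denominator: -5/y + y/(y + 5) = (y² - 5*y - 25)/(y² + 5*y)
Divide: (8*y/(y² - 36)) · ((y² + 5*y)/(y² - 5*y - 25)) = (8*y³ + 40*y²)/(y⁴ - 5*y³ - 61*y² + 180*y + 900)

(8*y³ + 40*y²)/(y⁴ - 5*y³ - 61*y² + 180*y + 900)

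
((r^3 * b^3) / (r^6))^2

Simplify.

Inside the bracket: (r^-3) * b^3
Raise to the power 2: (r^-6) * b^6

b^6/r^6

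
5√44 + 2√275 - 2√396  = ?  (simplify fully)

8*√11

5√44 = 10*√11; 2√275 = 10*√11; 2√396 = 12*√11
Combine: (10 + 10 - 12)·√11 = 8*√11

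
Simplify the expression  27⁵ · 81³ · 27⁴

3^39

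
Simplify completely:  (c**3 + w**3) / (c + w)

c**2 - c*w + w**2

w**3 + c**3 = (c + w)(c**2 - c*w + w**2).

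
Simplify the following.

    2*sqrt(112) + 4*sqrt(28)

2*sqrt(112) = 8*sqrt(7); 4*sqrt(28) = 8*sqrt(7)
Combine: (8 + 8)·sqrt(7) = 16*sqrt(7)

16*sqrt(7)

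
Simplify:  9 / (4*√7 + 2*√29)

(-18*√7 + 9*√29)/2

Multiply numerator and denominator by -2*√29 + 4*√7.
Denominator becomes -4; numerator becomes -18*√29 + 36*√7.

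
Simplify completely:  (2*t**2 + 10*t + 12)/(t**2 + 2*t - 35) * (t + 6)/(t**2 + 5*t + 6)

Factor: 2*t**2 + 10*t + 12 = 2*(t + 2)*(t + 3);  t**2 + 2*t - 35 = (t - 5)*(t + 7);  t**2 + 5*t + 6 = (t + 3)*(t + 2)
Cancel the common factors (t + 2), (t + 3).

(2*t + 12)/(t**2 + 2*t - 35)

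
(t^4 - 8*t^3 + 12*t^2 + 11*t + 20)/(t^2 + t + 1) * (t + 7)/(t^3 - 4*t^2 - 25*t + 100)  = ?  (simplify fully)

(t + 7)/(t + 5)

Factor: t^4 - 8*t^3 + 12*t^2 + 11*t + 20 = (t - 4)*(t - 5)*(t^2 + t + 1);  t^3 - 4*t^2 - 25*t + 100 = (t + 5)*(t - 4)*(t - 5)
Cancel the common factors (t^2 + t + 1), (t - 4), (t - 5).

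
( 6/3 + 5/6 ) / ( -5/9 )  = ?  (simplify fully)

Numerator: 6/3 + 5/6 = 17/6
Denominator: -5/9 = -5/9
Divide: (17/6) · (-9/5) = -51/10

-51/10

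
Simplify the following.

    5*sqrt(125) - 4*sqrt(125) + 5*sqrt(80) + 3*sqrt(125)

5*sqrt(125) = 25*sqrt(5); 4*sqrt(125) = 20*sqrt(5); 5*sqrt(80) = 20*sqrt(5); 3*sqrt(125) = 15*sqrt(5)
Combine: (25 - 20 + 20 + 15)·sqrt(5) = 40*sqrt(5)

40*sqrt(5)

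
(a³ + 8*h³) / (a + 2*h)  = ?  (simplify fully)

a² - 2*a*h + 4*h²

Factor as (a+b)(a^2-ab+b^2) with a=a, b=(2*h).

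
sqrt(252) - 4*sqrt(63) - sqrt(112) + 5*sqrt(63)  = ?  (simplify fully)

5*sqrt(7)

sqrt(252) = 6*sqrt(7); 4*sqrt(63) = 12*sqrt(7); sqrt(112) = 4*sqrt(7); 5*sqrt(63) = 15*sqrt(7)
Combine: (6 - 12 - 4 + 15)·sqrt(7) = 5*sqrt(7)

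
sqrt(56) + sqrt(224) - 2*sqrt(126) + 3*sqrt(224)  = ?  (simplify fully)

12*sqrt(14)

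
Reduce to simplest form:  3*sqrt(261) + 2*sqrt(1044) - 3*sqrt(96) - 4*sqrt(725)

-12*sqrt(6) + sqrt(29)

3*sqrt(261) = 9*sqrt(29); 2*sqrt(1044) = 12*sqrt(29); 3*sqrt(96) = 12*sqrt(6); 4*sqrt(725) = 20*sqrt(29)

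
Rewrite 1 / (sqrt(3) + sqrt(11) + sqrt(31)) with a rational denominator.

Group as (sqrt(3) + sqrt(11)) + sqrt(31); multiply by (sqrt(3) + sqrt(11)) - sqrt(31), then rationalise the remaining surd.

(-23*sqrt(11) - 39*sqrt(3) + 2*sqrt(1023) + 17*sqrt(31))/157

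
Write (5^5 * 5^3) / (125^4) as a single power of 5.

5^(-4)

5^5 = 5^5; 5^3 = 5^3; 125^4 = 5^12
Combine exponents: 5^(-4)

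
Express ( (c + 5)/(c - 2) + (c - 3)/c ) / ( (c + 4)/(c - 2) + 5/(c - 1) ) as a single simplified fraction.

(2*c³ - 2*c² + 6*c - 6)/(c³ + 8*c² - 14*c)

Numerator: (c + 5)/(c - 2) + (c - 3)/c = (2*c² + 6)/(c² - 2*c)
Denominator: (c + 4)/(c - 2) + 5/(c - 1) = (c² + 8*c - 14)/(c² - 3*c + 2)
Divide: ((2*c² + 6)/(c² - 2*c)) · ((c² - 3*c + 2)/(c² + 8*c - 14)) = (2*c³ - 2*c² + 6*c - 6)/(c³ + 8*c² - 14*c)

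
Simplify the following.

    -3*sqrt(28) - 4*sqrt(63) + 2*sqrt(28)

-14*sqrt(7)

3*sqrt(28) = 6*sqrt(7); 4*sqrt(63) = 12*sqrt(7); 2*sqrt(28) = 4*sqrt(7)
Combine: (-6 - 12 + 4)·sqrt(7) = -14*sqrt(7)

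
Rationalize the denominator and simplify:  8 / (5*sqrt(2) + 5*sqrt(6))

(-2*sqrt(2) + 2*sqrt(6))/5

Multiply numerator and denominator by -5*sqrt(6) + 5*sqrt(2).
Denominator becomes -100; numerator becomes -40*sqrt(6) + 40*sqrt(2).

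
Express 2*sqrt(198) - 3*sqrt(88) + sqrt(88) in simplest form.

2*sqrt(22)

2*sqrt(198) = 6*sqrt(22); 3*sqrt(88) = 6*sqrt(22); sqrt(88) = 2*sqrt(22)
Combine: (6 - 6 + 2)·sqrt(22) = 2*sqrt(22)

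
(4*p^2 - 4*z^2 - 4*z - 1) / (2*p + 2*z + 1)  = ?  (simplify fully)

Difference of squares: factor out (2*p + 2*z + 1).

2*p - 2*z - 1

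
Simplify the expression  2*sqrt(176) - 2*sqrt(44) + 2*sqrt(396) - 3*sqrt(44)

10*sqrt(11)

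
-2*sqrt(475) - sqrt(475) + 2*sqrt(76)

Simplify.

-11*sqrt(19)

2*sqrt(475) = 10*sqrt(19); sqrt(475) = 5*sqrt(19); 2*sqrt(76) = 4*sqrt(19)
Combine: (-10 - 5 + 4)·sqrt(19) = -11*sqrt(19)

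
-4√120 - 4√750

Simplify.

-28*√30

4√120 = 8*√30; 4√750 = 20*√30
Combine: (-8 - 20)·√30 = -28*√30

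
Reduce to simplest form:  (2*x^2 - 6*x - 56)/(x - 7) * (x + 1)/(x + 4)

2*x + 2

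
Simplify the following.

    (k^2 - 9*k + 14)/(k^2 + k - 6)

Factor: k^2 - 9*k + 14 = (k - 7)*(k - 2);  k^2 + k - 6 = (k + 3)*(k - 2)
Cancel the common factor (k - 2).

(k - 7)/(k + 3)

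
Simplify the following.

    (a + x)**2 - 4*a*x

(a - x)**2

Expanding gives a**2 - 2*a*x + x**2, a perfect square.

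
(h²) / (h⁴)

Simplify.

h^(-2)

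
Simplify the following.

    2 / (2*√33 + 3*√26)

(-2*√33 + 3*√26)/51

Multiply numerator and denominator by -2*√33 + 3*√26.
Denominator becomes 102; numerator becomes -4*√33 + 6*√26.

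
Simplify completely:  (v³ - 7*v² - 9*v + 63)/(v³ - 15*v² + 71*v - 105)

Factor: v³ - 7*v² - 9*v + 63 = (v - 3)·(v - 7)·(v + 3);  v³ - 15*v² + 71*v - 105 = (v - 7)·(v - 3)·(v - 5)
Cancel the common factors (v - 3), (v - 7).

(v + 3)/(v - 5)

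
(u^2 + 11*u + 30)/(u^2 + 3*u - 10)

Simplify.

(u + 6)/(u - 2)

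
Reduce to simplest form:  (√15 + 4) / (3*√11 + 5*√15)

Multiply numerator and denominator by -3*√11 + 5*√15.
Denominator becomes 276; numerator becomes -12*√11 - 3*√165 + 75 + 20*√15.

(-12*√11 - 3*√165 + 75 + 20*√15)/276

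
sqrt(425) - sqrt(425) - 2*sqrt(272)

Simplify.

sqrt(425) = 5*sqrt(17); sqrt(425) = 5*sqrt(17); 2*sqrt(272) = 8*sqrt(17)
Combine: (5 - 5 - 8)·sqrt(17) = -8*sqrt(17)

-8*sqrt(17)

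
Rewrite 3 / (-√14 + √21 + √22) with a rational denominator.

(-87*√14 + 39*√22 + 45*√21 + 84*√33)/1007

Group as (√21 + √22) - √14; multiply by (√21 + √22) + √14, then rationalise the remaining surd.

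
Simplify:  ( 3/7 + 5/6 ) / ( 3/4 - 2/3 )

106/7

Numerator: 3/7 + 5/6 = 53/42
Denominator: 3/4 - 2/3 = 1/12
Divide: (53/42) · (12) = 106/7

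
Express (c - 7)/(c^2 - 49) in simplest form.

Factor: c^2 - 49 = (c - 7)*(c + 7)
Cancel the common factor (c - 7).

1/(c + 7)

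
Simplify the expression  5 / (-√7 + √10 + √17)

(-10*√7 + 7*√10 + √1190)/28

Group as (√10 + √17) - √7; multiply by (√10 + √17) + √7, then rationalise the remaining surd.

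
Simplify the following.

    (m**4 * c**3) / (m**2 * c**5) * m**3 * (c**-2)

Quotient: m**2 * (c**-2)
Multiply by m**3 * (c**-2): add exponents.

m**5/c**4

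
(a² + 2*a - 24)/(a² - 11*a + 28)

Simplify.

(a + 6)/(a - 7)

Factor: a² + 2*a - 24 = (a + 6)·(a - 4);  a² - 11*a + 28 = (a - 4)·(a - 7)
Cancel the common factor (a - 4).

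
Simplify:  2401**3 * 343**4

7**24

2401**3 = 7**12; 343**4 = 7**12
Combine exponents: 7**24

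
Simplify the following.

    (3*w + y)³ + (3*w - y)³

18*w*(3*w² + y²)

Only the even-power cross terms survive.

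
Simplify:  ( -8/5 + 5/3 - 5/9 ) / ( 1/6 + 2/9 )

-44/35

Numerator: -8/5 + 5/3 - 5/9 = -22/45
Denominator: 1/6 + 2/9 = 7/18
Divide: (-22/45) · (18/7) = -44/35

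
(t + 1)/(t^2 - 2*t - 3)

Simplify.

1/(t - 3)

Factor: t^2 - 2*t - 3 = (t - 3)*(t + 1)
Cancel the common factor (t + 1).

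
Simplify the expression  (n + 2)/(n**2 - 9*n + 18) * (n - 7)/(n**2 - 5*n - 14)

1/(n**2 - 9*n + 18)

Factor: n**2 - 9*n + 18 = (n - 6)*(n - 3);  n**2 - 5*n - 14 = (n + 2)*(n - 7)
Cancel the common factors (n + 2), (n - 7).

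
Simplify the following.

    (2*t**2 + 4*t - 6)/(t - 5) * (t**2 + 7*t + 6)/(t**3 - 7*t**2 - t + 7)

(2*t**2 + 18*t + 36)/(t**2 - 12*t + 35)

Factor: 2*t**2 + 4*t - 6 = 2*(t - 1)*(t + 3);  t**2 + 7*t + 6 = (t + 1)*(t + 6);  t**3 - 7*t**2 - t + 7 = (t - 1)*(t - 7)*(t + 1)
Cancel the common factors (t + 1), (t - 1).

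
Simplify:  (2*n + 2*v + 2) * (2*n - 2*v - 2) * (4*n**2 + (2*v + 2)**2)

16*n**4 - 16*v**4 - 64*v**3 - 96*v**2 - 64*v - 16

((2*n)+(2*v + 2))((2*n)-(2*v + 2)) = 4*n**2 - 4*v**2 - 8*v - 4; continue pairing.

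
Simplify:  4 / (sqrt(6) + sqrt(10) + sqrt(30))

Group as (sqrt(10) + sqrt(30)) + sqrt(6); multiply by (sqrt(10) + sqrt(30)) - sqrt(6), then rationalise the remaining surd.

(-60*sqrt(2) - 14*sqrt(30) + 26*sqrt(10) + 34*sqrt(6))/11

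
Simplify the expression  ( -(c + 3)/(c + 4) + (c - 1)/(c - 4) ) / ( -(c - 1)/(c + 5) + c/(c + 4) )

Numerator: -(c + 3)/(c + 4) + (c - 1)/(c - 4) = (4*c + 8)/(c² - 16)
Denominator: -(c - 1)/(c + 5) + c/(c + 4) = (2*c + 4)/(c² + 9*c + 20)
Divide: ((4*c + 8)/(c² - 16)) · ((c² + 9*c + 20)/(2*c + 4)) = (2*c + 10)/(c - 4)

(2*c + 10)/(c - 4)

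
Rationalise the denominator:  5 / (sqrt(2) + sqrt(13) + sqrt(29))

(-45*sqrt(13) - 100*sqrt(2) + 5*sqrt(754) + 35*sqrt(29))/46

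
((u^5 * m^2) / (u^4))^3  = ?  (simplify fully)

m^6*u^3

Inside the bracket: u^1 * m^2
Raise to the power 3: u^3 * m^6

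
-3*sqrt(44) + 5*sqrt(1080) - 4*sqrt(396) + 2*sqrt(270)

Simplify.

3*sqrt(44) = 6*sqrt(11); 5*sqrt(1080) = 30*sqrt(30); 4*sqrt(396) = 24*sqrt(11); 2*sqrt(270) = 6*sqrt(30)

-30*sqrt(11) + 36*sqrt(30)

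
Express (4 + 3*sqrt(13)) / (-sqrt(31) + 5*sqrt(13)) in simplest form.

Multiply numerator and denominator by sqrt(31) + 5*sqrt(13).
Denominator becomes 294; numerator becomes 4*sqrt(31) + 3*sqrt(403) + 20*sqrt(13) + 195.

(4*sqrt(31) + 3*sqrt(403) + 20*sqrt(13) + 195)/294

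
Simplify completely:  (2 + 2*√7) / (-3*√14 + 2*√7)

Multiply numerator and denominator by 2*√7 + 3*√14.
Denominator becomes -98; numerator becomes 4*√7 + 6*√14 + 28 + 42*√2.

(-21*√2 - 14 - 3*√14 - 2*√7)/49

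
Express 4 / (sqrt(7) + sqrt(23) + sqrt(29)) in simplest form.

Group as (sqrt(23) + sqrt(29)) + sqrt(7); multiply by (sqrt(23) + sqrt(29)) - sqrt(7), then rationalise the remaining surd.

(-8*sqrt(4669) + 4*sqrt(29) + 52*sqrt(23) + 180*sqrt(7))/643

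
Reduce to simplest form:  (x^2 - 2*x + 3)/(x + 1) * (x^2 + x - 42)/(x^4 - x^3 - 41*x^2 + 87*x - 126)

1/(x + 1)

Factor: x^2 + x - 42 = (x + 7)*(x - 6);  x^4 - x^3 - 41*x^2 + 87*x - 126 = (x - 6)*(x^2 - 2*x + 3)*(x + 7)
Cancel the common factors (x^2 - 2*x + 3), (x - 6), (x + 7).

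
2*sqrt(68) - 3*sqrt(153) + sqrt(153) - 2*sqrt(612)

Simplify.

-14*sqrt(17)

2*sqrt(68) = 4*sqrt(17); 3*sqrt(153) = 9*sqrt(17); sqrt(153) = 3*sqrt(17); 2*sqrt(612) = 12*sqrt(17)
Combine: (4 - 9 + 3 - 12)·sqrt(17) = -14*sqrt(17)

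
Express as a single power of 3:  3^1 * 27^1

3^4

3^1 = 3^1; 27^1 = 3^3
Combine exponents: 3^4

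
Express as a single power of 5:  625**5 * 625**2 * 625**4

625**5 = 5**20; 625**2 = 5**8; 625**4 = 5**16
Combine exponents: 5**44

5**44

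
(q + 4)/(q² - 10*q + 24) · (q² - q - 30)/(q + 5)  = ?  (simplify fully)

Factor: q² - 10*q + 24 = (q - 4)·(q - 6);  q² - q - 30 = (q - 6)·(q + 5)
Cancel the common factors (q - 6), (q + 5).

(q + 4)/(q - 4)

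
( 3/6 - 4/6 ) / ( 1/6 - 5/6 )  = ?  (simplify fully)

1/4

Numerator: 3/6 - 4/6 = -1/6
Denominator: 1/6 - 5/6 = -2/3
Divide: (-1/6) · (-3/2) = 1/4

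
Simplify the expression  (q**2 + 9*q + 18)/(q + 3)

q + 6

Factor: q**2 + 9*q + 18 = (q + 3)*(q + 6)
Cancel the common factor (q + 3).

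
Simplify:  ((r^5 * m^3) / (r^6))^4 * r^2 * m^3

m^15/r^2

Inside the bracket: (r^-1) * m^3
Raise to the power 4: (r^-4) * m^12
Multiply by r^2 * m^3: add exponents.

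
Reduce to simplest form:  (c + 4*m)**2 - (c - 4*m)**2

Only the odd-power cross terms survive.

16*c*m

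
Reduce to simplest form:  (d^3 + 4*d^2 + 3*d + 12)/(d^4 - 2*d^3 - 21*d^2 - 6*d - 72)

Factor: d^3 + 4*d^2 + 3*d + 12 = (d + 4)*(d^2 + 3);  d^4 - 2*d^3 - 21*d^2 - 6*d - 72 = (d - 6)*(d + 4)*(d^2 + 3)
Cancel the common factors (d^2 + 3), (d + 4).

1/(d - 6)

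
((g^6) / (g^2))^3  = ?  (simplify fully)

Inside the bracket: g^4
Raise to the power 3: g^12

g^12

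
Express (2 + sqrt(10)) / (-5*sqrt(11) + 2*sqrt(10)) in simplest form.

(-5*sqrt(110) - 10*sqrt(11) - 20 - 4*sqrt(10))/235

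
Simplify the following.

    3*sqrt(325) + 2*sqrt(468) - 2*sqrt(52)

3*sqrt(325) = 15*sqrt(13); 2*sqrt(468) = 12*sqrt(13); 2*sqrt(52) = 4*sqrt(13)
Combine: (15 + 12 - 4)·sqrt(13) = 23*sqrt(13)

23*sqrt(13)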